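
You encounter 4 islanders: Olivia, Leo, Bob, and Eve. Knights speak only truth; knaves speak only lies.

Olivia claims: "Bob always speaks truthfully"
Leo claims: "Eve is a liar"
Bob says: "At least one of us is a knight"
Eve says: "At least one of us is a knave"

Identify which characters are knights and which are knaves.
Olivia is a knight.
Leo is a knave.
Bob is a knight.
Eve is a knight.

Verification:
- Olivia (knight) says "Bob always speaks truthfully" - this is TRUE because Bob is a knight.
- Leo (knave) says "Eve is a liar" - this is FALSE (a lie) because Eve is a knight.
- Bob (knight) says "At least one of us is a knight" - this is TRUE because Olivia, Bob, and Eve are knights.
- Eve (knight) says "At least one of us is a knave" - this is TRUE because Leo is a knave.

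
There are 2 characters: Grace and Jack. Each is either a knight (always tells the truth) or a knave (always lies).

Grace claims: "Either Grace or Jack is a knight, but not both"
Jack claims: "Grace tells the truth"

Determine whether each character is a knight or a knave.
Grace is a knave.
Jack is a knave.

Verification:
- Grace (knave) says "Either Grace or Jack is a knight, but not both" - this is FALSE (a lie) because Grace is a knave and Jack is a knave.
- Jack (knave) says "Grace tells the truth" - this is FALSE (a lie) because Grace is a knave.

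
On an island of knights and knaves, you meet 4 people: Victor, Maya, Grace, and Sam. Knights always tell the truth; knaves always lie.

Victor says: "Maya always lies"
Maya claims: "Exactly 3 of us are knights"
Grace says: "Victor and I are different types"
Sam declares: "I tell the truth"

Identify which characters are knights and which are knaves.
Victor is a knave.
Maya is a knight.
Grace is a knight.
Sam is a knight.

Verification:
- Victor (knave) says "Maya always lies" - this is FALSE (a lie) because Maya is a knight.
- Maya (knight) says "Exactly 3 of us are knights" - this is TRUE because there are 3 knights.
- Grace (knight) says "Victor and I are different types" - this is TRUE because Grace is a knight and Victor is a knave.
- Sam (knight) says "I tell the truth" - this is TRUE because Sam is a knight.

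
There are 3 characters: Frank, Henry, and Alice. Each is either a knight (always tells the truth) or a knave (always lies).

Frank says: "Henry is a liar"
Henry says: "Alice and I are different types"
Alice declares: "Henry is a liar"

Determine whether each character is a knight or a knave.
Frank is a knave.
Henry is a knight.
Alice is a knave.

Verification:
- Frank (knave) says "Henry is a liar" - this is FALSE (a lie) because Henry is a knight.
- Henry (knight) says "Alice and I are different types" - this is TRUE because Henry is a knight and Alice is a knave.
- Alice (knave) says "Henry is a liar" - this is FALSE (a lie) because Henry is a knight.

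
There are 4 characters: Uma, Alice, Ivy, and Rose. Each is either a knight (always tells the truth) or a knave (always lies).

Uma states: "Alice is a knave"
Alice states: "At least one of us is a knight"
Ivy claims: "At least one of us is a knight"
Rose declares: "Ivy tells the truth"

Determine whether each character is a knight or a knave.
Uma is a knave.
Alice is a knight.
Ivy is a knight.
Rose is a knight.

Verification:
- Uma (knave) says "Alice is a knave" - this is FALSE (a lie) because Alice is a knight.
- Alice (knight) says "At least one of us is a knight" - this is TRUE because Alice, Ivy, and Rose are knights.
- Ivy (knight) says "At least one of us is a knight" - this is TRUE because Alice, Ivy, and Rose are knights.
- Rose (knight) says "Ivy tells the truth" - this is TRUE because Ivy is a knight.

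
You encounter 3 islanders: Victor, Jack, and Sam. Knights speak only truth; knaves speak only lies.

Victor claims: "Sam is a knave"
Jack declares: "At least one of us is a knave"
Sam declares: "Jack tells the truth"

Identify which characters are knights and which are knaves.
Victor is a knave.
Jack is a knight.
Sam is a knight.

Verification:
- Victor (knave) says "Sam is a knave" - this is FALSE (a lie) because Sam is a knight.
- Jack (knight) says "At least one of us is a knave" - this is TRUE because Victor is a knave.
- Sam (knight) says "Jack tells the truth" - this is TRUE because Jack is a knight.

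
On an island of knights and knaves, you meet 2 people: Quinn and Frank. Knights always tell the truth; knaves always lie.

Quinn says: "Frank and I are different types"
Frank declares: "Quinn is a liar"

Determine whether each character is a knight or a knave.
Quinn is a knight.
Frank is a knave.

Verification:
- Quinn (knight) says "Frank and I are different types" - this is TRUE because Quinn is a knight and Frank is a knave.
- Frank (knave) says "Quinn is a liar" - this is FALSE (a lie) because Quinn is a knight.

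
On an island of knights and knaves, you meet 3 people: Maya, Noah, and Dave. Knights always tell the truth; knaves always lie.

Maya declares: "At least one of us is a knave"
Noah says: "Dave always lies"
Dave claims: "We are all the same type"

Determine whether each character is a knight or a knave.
Maya is a knight.
Noah is a knight.
Dave is a knave.

Verification:
- Maya (knight) says "At least one of us is a knave" - this is TRUE because Dave is a knave.
- Noah (knight) says "Dave always lies" - this is TRUE because Dave is a knave.
- Dave (knave) says "We are all the same type" - this is FALSE (a lie) because Maya and Noah are knights and Dave is a knave.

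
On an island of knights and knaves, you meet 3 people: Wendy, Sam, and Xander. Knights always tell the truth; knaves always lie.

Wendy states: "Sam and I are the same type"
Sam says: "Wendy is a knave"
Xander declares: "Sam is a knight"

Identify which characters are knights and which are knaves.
Wendy is a knave.
Sam is a knight.
Xander is a knight.

Verification:
- Wendy (knave) says "Sam and I are the same type" - this is FALSE (a lie) because Wendy is a knave and Sam is a knight.
- Sam (knight) says "Wendy is a knave" - this is TRUE because Wendy is a knave.
- Xander (knight) says "Sam is a knight" - this is TRUE because Sam is a knight.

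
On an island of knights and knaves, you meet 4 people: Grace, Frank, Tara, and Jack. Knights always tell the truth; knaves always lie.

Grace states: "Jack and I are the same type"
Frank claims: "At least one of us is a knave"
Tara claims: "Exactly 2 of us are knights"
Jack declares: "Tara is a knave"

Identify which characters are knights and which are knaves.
Grace is a knight.
Frank is a knight.
Tara is a knave.
Jack is a knight.

Verification:
- Grace (knight) says "Jack and I are the same type" - this is TRUE because Grace is a knight and Jack is a knight.
- Frank (knight) says "At least one of us is a knave" - this is TRUE because Tara is a knave.
- Tara (knave) says "Exactly 2 of us are knights" - this is FALSE (a lie) because there are 3 knights.
- Jack (knight) says "Tara is a knave" - this is TRUE because Tara is a knave.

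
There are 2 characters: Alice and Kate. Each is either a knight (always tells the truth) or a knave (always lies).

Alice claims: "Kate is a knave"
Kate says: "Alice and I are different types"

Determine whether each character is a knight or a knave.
Alice is a knave.
Kate is a knight.

Verification:
- Alice (knave) says "Kate is a knave" - this is FALSE (a lie) because Kate is a knight.
- Kate (knight) says "Alice and I are different types" - this is TRUE because Kate is a knight and Alice is a knave.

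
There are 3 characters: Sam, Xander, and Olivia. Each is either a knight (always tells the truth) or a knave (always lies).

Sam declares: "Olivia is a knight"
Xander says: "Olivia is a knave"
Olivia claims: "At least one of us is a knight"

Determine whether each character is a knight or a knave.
Sam is a knight.
Xander is a knave.
Olivia is a knight.

Verification:
- Sam (knight) says "Olivia is a knight" - this is TRUE because Olivia is a knight.
- Xander (knave) says "Olivia is a knave" - this is FALSE (a lie) because Olivia is a knight.
- Olivia (knight) says "At least one of us is a knight" - this is TRUE because Sam and Olivia are knights.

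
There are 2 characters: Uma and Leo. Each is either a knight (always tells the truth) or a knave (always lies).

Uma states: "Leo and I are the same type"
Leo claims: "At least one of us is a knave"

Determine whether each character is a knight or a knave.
Uma is a knave.
Leo is a knight.

Verification:
- Uma (knave) says "Leo and I are the same type" - this is FALSE (a lie) because Uma is a knave and Leo is a knight.
- Leo (knight) says "At least one of us is a knave" - this is TRUE because Uma is a knave.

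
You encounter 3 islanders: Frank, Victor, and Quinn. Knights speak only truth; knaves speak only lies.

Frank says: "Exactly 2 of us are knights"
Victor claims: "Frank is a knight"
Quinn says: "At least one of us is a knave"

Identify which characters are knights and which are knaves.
Frank is a knave.
Victor is a knave.
Quinn is a knight.

Verification:
- Frank (knave) says "Exactly 2 of us are knights" - this is FALSE (a lie) because there are 1 knights.
- Victor (knave) says "Frank is a knight" - this is FALSE (a lie) because Frank is a knave.
- Quinn (knight) says "At least one of us is a knave" - this is TRUE because Frank and Victor are knaves.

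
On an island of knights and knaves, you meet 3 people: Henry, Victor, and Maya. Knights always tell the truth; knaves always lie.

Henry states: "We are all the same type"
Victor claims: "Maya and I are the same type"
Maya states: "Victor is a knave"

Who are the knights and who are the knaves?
Henry is a knave.
Victor is a knave.
Maya is a knight.

Verification:
- Henry (knave) says "We are all the same type" - this is FALSE (a lie) because Maya is a knight and Henry and Victor are knaves.
- Victor (knave) says "Maya and I are the same type" - this is FALSE (a lie) because Victor is a knave and Maya is a knight.
- Maya (knight) says "Victor is a knave" - this is TRUE because Victor is a knave.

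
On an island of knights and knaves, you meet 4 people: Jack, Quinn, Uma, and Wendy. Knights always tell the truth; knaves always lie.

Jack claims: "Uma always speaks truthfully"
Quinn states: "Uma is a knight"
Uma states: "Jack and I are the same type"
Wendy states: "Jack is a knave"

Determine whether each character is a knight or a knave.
Jack is a knight.
Quinn is a knight.
Uma is a knight.
Wendy is a knave.

Verification:
- Jack (knight) says "Uma always speaks truthfully" - this is TRUE because Uma is a knight.
- Quinn (knight) says "Uma is a knight" - this is TRUE because Uma is a knight.
- Uma (knight) says "Jack and I are the same type" - this is TRUE because Uma is a knight and Jack is a knight.
- Wendy (knave) says "Jack is a knave" - this is FALSE (a lie) because Jack is a knight.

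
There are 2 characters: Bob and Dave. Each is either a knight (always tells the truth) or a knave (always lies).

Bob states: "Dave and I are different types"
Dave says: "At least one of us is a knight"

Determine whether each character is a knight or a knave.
Bob is a knave.
Dave is a knave.

Verification:
- Bob (knave) says "Dave and I are different types" - this is FALSE (a lie) because Bob is a knave and Dave is a knave.
- Dave (knave) says "At least one of us is a knight" - this is FALSE (a lie) because no one is a knight.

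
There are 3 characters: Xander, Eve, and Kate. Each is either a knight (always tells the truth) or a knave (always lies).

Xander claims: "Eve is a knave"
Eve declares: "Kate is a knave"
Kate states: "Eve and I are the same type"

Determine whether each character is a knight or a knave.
Xander is a knave.
Eve is a knight.
Kate is a knave.

Verification:
- Xander (knave) says "Eve is a knave" - this is FALSE (a lie) because Eve is a knight.
- Eve (knight) says "Kate is a knave" - this is TRUE because Kate is a knave.
- Kate (knave) says "Eve and I are the same type" - this is FALSE (a lie) because Kate is a knave and Eve is a knight.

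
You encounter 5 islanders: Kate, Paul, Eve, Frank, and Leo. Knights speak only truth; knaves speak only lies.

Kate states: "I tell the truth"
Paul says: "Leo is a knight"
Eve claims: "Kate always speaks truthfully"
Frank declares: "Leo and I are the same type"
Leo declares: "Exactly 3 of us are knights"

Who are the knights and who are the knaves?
Kate is a knave.
Paul is a knight.
Eve is a knave.
Frank is a knight.
Leo is a knight.

Verification:
- Kate (knave) says "I tell the truth" - this is FALSE (a lie) because Kate is a knave.
- Paul (knight) says "Leo is a knight" - this is TRUE because Leo is a knight.
- Eve (knave) says "Kate always speaks truthfully" - this is FALSE (a lie) because Kate is a knave.
- Frank (knight) says "Leo and I are the same type" - this is TRUE because Frank is a knight and Leo is a knight.
- Leo (knight) says "Exactly 3 of us are knights" - this is TRUE because there are 3 knights.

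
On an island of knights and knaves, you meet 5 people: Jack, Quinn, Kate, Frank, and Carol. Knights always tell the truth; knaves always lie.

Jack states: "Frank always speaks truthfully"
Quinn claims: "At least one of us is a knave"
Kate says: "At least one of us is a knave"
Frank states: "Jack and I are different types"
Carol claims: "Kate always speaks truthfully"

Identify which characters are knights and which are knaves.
Jack is a knave.
Quinn is a knight.
Kate is a knight.
Frank is a knave.
Carol is a knight.

Verification:
- Jack (knave) says "Frank always speaks truthfully" - this is FALSE (a lie) because Frank is a knave.
- Quinn (knight) says "At least one of us is a knave" - this is TRUE because Jack and Frank are knaves.
- Kate (knight) says "At least one of us is a knave" - this is TRUE because Jack and Frank are knaves.
- Frank (knave) says "Jack and I are different types" - this is FALSE (a lie) because Frank is a knave and Jack is a knave.
- Carol (knight) says "Kate always speaks truthfully" - this is TRUE because Kate is a knight.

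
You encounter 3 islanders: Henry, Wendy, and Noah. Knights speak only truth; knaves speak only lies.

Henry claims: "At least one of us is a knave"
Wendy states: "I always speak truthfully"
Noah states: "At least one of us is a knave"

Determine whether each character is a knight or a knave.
Henry is a knight.
Wendy is a knave.
Noah is a knight.

Verification:
- Henry (knight) says "At least one of us is a knave" - this is TRUE because Wendy is a knave.
- Wendy (knave) says "I always speak truthfully" - this is FALSE (a lie) because Wendy is a knave.
- Noah (knight) says "At least one of us is a knave" - this is TRUE because Wendy is a knave.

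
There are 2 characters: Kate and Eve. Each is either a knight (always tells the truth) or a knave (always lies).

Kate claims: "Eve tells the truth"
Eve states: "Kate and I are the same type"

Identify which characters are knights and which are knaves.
Kate is a knight.
Eve is a knight.

Verification:
- Kate (knight) says "Eve tells the truth" - this is TRUE because Eve is a knight.
- Eve (knight) says "Kate and I are the same type" - this is TRUE because Eve is a knight and Kate is a knight.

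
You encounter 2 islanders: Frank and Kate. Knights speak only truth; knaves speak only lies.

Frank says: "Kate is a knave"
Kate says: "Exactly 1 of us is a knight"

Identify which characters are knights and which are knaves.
Frank is a knave.
Kate is a knight.

Verification:
- Frank (knave) says "Kate is a knave" - this is FALSE (a lie) because Kate is a knight.
- Kate (knight) says "Exactly 1 of us is a knight" - this is TRUE because there are 1 knights.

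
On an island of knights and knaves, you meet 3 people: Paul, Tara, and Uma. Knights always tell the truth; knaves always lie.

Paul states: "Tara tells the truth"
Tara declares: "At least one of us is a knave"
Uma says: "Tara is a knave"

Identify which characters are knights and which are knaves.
Paul is a knight.
Tara is a knight.
Uma is a knave.

Verification:
- Paul (knight) says "Tara tells the truth" - this is TRUE because Tara is a knight.
- Tara (knight) says "At least one of us is a knave" - this is TRUE because Uma is a knave.
- Uma (knave) says "Tara is a knave" - this is FALSE (a lie) because Tara is a knight.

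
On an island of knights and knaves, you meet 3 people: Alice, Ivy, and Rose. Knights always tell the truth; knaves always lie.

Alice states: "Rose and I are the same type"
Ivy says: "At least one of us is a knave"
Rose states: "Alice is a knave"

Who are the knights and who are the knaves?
Alice is a knave.
Ivy is a knight.
Rose is a knight.

Verification:
- Alice (knave) says "Rose and I are the same type" - this is FALSE (a lie) because Alice is a knave and Rose is a knight.
- Ivy (knight) says "At least one of us is a knave" - this is TRUE because Alice is a knave.
- Rose (knight) says "Alice is a knave" - this is TRUE because Alice is a knave.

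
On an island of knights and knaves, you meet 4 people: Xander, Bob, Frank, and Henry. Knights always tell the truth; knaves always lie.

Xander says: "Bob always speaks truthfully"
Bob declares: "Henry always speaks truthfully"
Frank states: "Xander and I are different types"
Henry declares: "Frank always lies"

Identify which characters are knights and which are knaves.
Xander is a knave.
Bob is a knave.
Frank is a knight.
Henry is a knave.

Verification:
- Xander (knave) says "Bob always speaks truthfully" - this is FALSE (a lie) because Bob is a knave.
- Bob (knave) says "Henry always speaks truthfully" - this is FALSE (a lie) because Henry is a knave.
- Frank (knight) says "Xander and I are different types" - this is TRUE because Frank is a knight and Xander is a knave.
- Henry (knave) says "Frank always lies" - this is FALSE (a lie) because Frank is a knight.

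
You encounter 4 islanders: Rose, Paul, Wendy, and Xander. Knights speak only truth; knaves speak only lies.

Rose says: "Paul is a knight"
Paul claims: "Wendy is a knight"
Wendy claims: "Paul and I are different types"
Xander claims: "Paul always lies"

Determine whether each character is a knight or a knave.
Rose is a knave.
Paul is a knave.
Wendy is a knave.
Xander is a knight.

Verification:
- Rose (knave) says "Paul is a knight" - this is FALSE (a lie) because Paul is a knave.
- Paul (knave) says "Wendy is a knight" - this is FALSE (a lie) because Wendy is a knave.
- Wendy (knave) says "Paul and I are different types" - this is FALSE (a lie) because Wendy is a knave and Paul is a knave.
- Xander (knight) says "Paul always lies" - this is TRUE because Paul is a knave.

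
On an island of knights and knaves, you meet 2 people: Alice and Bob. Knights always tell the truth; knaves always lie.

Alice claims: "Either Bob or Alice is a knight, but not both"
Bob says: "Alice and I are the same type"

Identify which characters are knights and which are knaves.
Alice is a knight.
Bob is a knave.

Verification:
- Alice (knight) says "Either Bob or Alice is a knight, but not both" - this is TRUE because Bob is a knave and Alice is a knight.
- Bob (knave) says "Alice and I are the same type" - this is FALSE (a lie) because Bob is a knave and Alice is a knight.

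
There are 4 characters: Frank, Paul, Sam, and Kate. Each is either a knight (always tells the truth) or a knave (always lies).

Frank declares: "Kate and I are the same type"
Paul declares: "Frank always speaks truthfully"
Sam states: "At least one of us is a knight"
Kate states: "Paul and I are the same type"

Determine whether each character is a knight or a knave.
Frank is a knight.
Paul is a knight.
Sam is a knight.
Kate is a knight.

Verification:
- Frank (knight) says "Kate and I are the same type" - this is TRUE because Frank is a knight and Kate is a knight.
- Paul (knight) says "Frank always speaks truthfully" - this is TRUE because Frank is a knight.
- Sam (knight) says "At least one of us is a knight" - this is TRUE because Frank, Paul, Sam, and Kate are knights.
- Kate (knight) says "Paul and I are the same type" - this is TRUE because Kate is a knight and Paul is a knight.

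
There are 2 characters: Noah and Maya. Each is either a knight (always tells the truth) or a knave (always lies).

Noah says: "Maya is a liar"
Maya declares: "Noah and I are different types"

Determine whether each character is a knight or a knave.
Noah is a knave.
Maya is a knight.

Verification:
- Noah (knave) says "Maya is a liar" - this is FALSE (a lie) because Maya is a knight.
- Maya (knight) says "Noah and I are different types" - this is TRUE because Maya is a knight and Noah is a knave.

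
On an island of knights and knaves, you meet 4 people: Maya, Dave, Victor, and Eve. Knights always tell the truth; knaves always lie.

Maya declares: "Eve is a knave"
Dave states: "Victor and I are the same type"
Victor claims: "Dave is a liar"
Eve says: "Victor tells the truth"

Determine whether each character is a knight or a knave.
Maya is a knave.
Dave is a knave.
Victor is a knight.
Eve is a knight.

Verification:
- Maya (knave) says "Eve is a knave" - this is FALSE (a lie) because Eve is a knight.
- Dave (knave) says "Victor and I are the same type" - this is FALSE (a lie) because Dave is a knave and Victor is a knight.
- Victor (knight) says "Dave is a liar" - this is TRUE because Dave is a knave.
- Eve (knight) says "Victor tells the truth" - this is TRUE because Victor is a knight.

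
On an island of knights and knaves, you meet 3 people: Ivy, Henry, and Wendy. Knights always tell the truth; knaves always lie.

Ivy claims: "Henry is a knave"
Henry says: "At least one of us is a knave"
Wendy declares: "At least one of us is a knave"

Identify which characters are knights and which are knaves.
Ivy is a knave.
Henry is a knight.
Wendy is a knight.

Verification:
- Ivy (knave) says "Henry is a knave" - this is FALSE (a lie) because Henry is a knight.
- Henry (knight) says "At least one of us is a knave" - this is TRUE because Ivy is a knave.
- Wendy (knight) says "At least one of us is a knave" - this is TRUE because Ivy is a knave.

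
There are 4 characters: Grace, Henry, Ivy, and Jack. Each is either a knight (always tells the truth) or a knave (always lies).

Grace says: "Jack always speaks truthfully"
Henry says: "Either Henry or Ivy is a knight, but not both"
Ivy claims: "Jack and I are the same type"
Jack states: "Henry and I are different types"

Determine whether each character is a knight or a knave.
Grace is a knight.
Henry is a knave.
Ivy is a knave.
Jack is a knight.

Verification:
- Grace (knight) says "Jack always speaks truthfully" - this is TRUE because Jack is a knight.
- Henry (knave) says "Either Henry or Ivy is a knight, but not both" - this is FALSE (a lie) because Henry is a knave and Ivy is a knave.
- Ivy (knave) says "Jack and I are the same type" - this is FALSE (a lie) because Ivy is a knave and Jack is a knight.
- Jack (knight) says "Henry and I are different types" - this is TRUE because Jack is a knight and Henry is a knave.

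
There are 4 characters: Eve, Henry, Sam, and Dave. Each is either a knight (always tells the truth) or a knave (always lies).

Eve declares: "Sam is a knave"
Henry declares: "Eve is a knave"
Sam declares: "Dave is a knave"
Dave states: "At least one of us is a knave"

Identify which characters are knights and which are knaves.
Eve is a knight.
Henry is a knave.
Sam is a knave.
Dave is a knight.

Verification:
- Eve (knight) says "Sam is a knave" - this is TRUE because Sam is a knave.
- Henry (knave) says "Eve is a knave" - this is FALSE (a lie) because Eve is a knight.
- Sam (knave) says "Dave is a knave" - this is FALSE (a lie) because Dave is a knight.
- Dave (knight) says "At least one of us is a knave" - this is TRUE because Henry and Sam are knaves.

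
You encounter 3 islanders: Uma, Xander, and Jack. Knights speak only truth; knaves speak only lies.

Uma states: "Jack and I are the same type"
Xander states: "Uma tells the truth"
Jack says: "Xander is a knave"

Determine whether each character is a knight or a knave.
Uma is a knave.
Xander is a knave.
Jack is a knight.

Verification:
- Uma (knave) says "Jack and I are the same type" - this is FALSE (a lie) because Uma is a knave and Jack is a knight.
- Xander (knave) says "Uma tells the truth" - this is FALSE (a lie) because Uma is a knave.
- Jack (knight) says "Xander is a knave" - this is TRUE because Xander is a knave.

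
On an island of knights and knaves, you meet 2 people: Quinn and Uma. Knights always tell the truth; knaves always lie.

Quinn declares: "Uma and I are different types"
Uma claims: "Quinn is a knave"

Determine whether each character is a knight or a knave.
Quinn is a knight.
Uma is a knave.

Verification:
- Quinn (knight) says "Uma and I are different types" - this is TRUE because Quinn is a knight and Uma is a knave.
- Uma (knave) says "Quinn is a knave" - this is FALSE (a lie) because Quinn is a knight.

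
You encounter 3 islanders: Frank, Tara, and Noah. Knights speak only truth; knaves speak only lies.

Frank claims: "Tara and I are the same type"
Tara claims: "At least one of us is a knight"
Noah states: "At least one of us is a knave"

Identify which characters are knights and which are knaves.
Frank is a knave.
Tara is a knight.
Noah is a knight.

Verification:
- Frank (knave) says "Tara and I are the same type" - this is FALSE (a lie) because Frank is a knave and Tara is a knight.
- Tara (knight) says "At least one of us is a knight" - this is TRUE because Tara and Noah are knights.
- Noah (knight) says "At least one of us is a knave" - this is TRUE because Frank is a knave.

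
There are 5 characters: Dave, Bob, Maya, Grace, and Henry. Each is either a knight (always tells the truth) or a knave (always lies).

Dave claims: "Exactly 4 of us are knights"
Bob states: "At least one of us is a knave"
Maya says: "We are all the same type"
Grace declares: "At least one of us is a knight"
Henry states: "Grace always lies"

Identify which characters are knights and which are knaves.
Dave is a knave.
Bob is a knight.
Maya is a knave.
Grace is a knight.
Henry is a knave.

Verification:
- Dave (knave) says "Exactly 4 of us are knights" - this is FALSE (a lie) because there are 2 knights.
- Bob (knight) says "At least one of us is a knave" - this is TRUE because Dave, Maya, and Henry are knaves.
- Maya (knave) says "We are all the same type" - this is FALSE (a lie) because Bob and Grace are knights and Dave, Maya, and Henry are knaves.
- Grace (knight) says "At least one of us is a knight" - this is TRUE because Bob and Grace are knights.
- Henry (knave) says "Grace always lies" - this is FALSE (a lie) because Grace is a knight.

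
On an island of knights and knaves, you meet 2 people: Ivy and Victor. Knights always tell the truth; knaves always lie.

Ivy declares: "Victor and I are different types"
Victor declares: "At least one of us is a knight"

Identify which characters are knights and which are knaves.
Ivy is a knave.
Victor is a knave.

Verification:
- Ivy (knave) says "Victor and I are different types" - this is FALSE (a lie) because Ivy is a knave and Victor is a knave.
- Victor (knave) says "At least one of us is a knight" - this is FALSE (a lie) because no one is a knight.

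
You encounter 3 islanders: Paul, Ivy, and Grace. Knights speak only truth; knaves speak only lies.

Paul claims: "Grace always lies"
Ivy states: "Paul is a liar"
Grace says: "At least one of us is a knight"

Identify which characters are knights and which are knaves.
Paul is a knave.
Ivy is a knight.
Grace is a knight.

Verification:
- Paul (knave) says "Grace always lies" - this is FALSE (a lie) because Grace is a knight.
- Ivy (knight) says "Paul is a liar" - this is TRUE because Paul is a knave.
- Grace (knight) says "At least one of us is a knight" - this is TRUE because Ivy and Grace are knights.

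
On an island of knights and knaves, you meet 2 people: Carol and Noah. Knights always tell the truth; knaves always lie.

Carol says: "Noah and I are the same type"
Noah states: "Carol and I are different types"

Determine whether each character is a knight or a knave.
Carol is a knave.
Noah is a knight.

Verification:
- Carol (knave) says "Noah and I are the same type" - this is FALSE (a lie) because Carol is a knave and Noah is a knight.
- Noah (knight) says "Carol and I are different types" - this is TRUE because Noah is a knight and Carol is a knave.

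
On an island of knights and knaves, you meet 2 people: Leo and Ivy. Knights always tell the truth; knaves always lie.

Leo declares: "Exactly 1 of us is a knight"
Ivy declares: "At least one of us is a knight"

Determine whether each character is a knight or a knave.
Leo is a knave.
Ivy is a knave.

Verification:
- Leo (knave) says "Exactly 1 of us is a knight" - this is FALSE (a lie) because there are 0 knights.
- Ivy (knave) says "At least one of us is a knight" - this is FALSE (a lie) because no one is a knight.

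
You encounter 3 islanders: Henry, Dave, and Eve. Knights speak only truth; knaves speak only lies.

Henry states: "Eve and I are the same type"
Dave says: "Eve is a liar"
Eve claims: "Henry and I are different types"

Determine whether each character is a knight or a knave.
Henry is a knave.
Dave is a knave.
Eve is a knight.

Verification:
- Henry (knave) says "Eve and I are the same type" - this is FALSE (a lie) because Henry is a knave and Eve is a knight.
- Dave (knave) says "Eve is a liar" - this is FALSE (a lie) because Eve is a knight.
- Eve (knight) says "Henry and I are different types" - this is TRUE because Eve is a knight and Henry is a knave.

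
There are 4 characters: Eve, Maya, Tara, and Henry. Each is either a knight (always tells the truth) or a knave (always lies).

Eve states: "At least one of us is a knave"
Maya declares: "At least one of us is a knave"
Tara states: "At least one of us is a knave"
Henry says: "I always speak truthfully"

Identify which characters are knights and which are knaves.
Eve is a knight.
Maya is a knight.
Tara is a knight.
Henry is a knave.

Verification:
- Eve (knight) says "At least one of us is a knave" - this is TRUE because Henry is a knave.
- Maya (knight) says "At least one of us is a knave" - this is TRUE because Henry is a knave.
- Tara (knight) says "At least one of us is a knave" - this is TRUE because Henry is a knave.
- Henry (knave) says "I always speak truthfully" - this is FALSE (a lie) because Henry is a knave.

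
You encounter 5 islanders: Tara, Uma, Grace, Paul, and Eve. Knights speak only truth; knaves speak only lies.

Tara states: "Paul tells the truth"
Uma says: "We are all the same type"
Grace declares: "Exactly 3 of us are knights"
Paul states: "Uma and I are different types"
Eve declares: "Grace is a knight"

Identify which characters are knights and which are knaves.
Tara is a knight.
Uma is a knave.
Grace is a knave.
Paul is a knight.
Eve is a knave.

Verification:
- Tara (knight) says "Paul tells the truth" - this is TRUE because Paul is a knight.
- Uma (knave) says "We are all the same type" - this is FALSE (a lie) because Tara and Paul are knights and Uma, Grace, and Eve are knaves.
- Grace (knave) says "Exactly 3 of us are knights" - this is FALSE (a lie) because there are 2 knights.
- Paul (knight) says "Uma and I are different types" - this is TRUE because Paul is a knight and Uma is a knave.
- Eve (knave) says "Grace is a knight" - this is FALSE (a lie) because Grace is a knave.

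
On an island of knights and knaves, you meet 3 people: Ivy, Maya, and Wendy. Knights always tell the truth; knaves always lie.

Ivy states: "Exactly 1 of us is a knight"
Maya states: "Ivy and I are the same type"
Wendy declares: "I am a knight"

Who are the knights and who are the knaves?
Ivy is a knight.
Maya is a knave.
Wendy is a knave.

Verification:
- Ivy (knight) says "Exactly 1 of us is a knight" - this is TRUE because there are 1 knights.
- Maya (knave) says "Ivy and I are the same type" - this is FALSE (a lie) because Maya is a knave and Ivy is a knight.
- Wendy (knave) says "I am a knight" - this is FALSE (a lie) because Wendy is a knave.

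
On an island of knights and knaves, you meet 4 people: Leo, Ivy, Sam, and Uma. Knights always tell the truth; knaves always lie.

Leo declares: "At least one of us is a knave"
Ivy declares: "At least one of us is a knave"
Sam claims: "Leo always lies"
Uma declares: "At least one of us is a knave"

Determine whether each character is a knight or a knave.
Leo is a knight.
Ivy is a knight.
Sam is a knave.
Uma is a knight.

Verification:
- Leo (knight) says "At least one of us is a knave" - this is TRUE because Sam is a knave.
- Ivy (knight) says "At least one of us is a knave" - this is TRUE because Sam is a knave.
- Sam (knave) says "Leo always lies" - this is FALSE (a lie) because Leo is a knight.
- Uma (knight) says "At least one of us is a knave" - this is TRUE because Sam is a knave.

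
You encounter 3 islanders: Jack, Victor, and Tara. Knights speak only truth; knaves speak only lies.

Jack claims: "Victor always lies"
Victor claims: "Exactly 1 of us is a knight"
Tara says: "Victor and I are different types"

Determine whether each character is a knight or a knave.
Jack is a knight.
Victor is a knave.
Tara is a knight.

Verification:
- Jack (knight) says "Victor always lies" - this is TRUE because Victor is a knave.
- Victor (knave) says "Exactly 1 of us is a knight" - this is FALSE (a lie) because there are 2 knights.
- Tara (knight) says "Victor and I are different types" - this is TRUE because Tara is a knight and Victor is a knave.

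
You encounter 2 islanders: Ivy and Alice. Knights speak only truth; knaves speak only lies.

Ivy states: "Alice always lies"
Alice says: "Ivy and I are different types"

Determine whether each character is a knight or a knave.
Ivy is a knave.
Alice is a knight.

Verification:
- Ivy (knave) says "Alice always lies" - this is FALSE (a lie) because Alice is a knight.
- Alice (knight) says "Ivy and I are different types" - this is TRUE because Alice is a knight and Ivy is a knave.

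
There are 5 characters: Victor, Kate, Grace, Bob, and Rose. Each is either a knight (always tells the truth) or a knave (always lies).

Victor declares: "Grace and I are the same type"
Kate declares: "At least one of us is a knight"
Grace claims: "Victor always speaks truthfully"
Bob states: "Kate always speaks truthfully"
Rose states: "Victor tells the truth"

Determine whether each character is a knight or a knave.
Victor is a knight.
Kate is a knight.
Grace is a knight.
Bob is a knight.
Rose is a knight.

Verification:
- Victor (knight) says "Grace and I are the same type" - this is TRUE because Victor is a knight and Grace is a knight.
- Kate (knight) says "At least one of us is a knight" - this is TRUE because Victor, Kate, Grace, Bob, and Rose are knights.
- Grace (knight) says "Victor always speaks truthfully" - this is TRUE because Victor is a knight.
- Bob (knight) says "Kate always speaks truthfully" - this is TRUE because Kate is a knight.
- Rose (knight) says "Victor tells the truth" - this is TRUE because Victor is a knight.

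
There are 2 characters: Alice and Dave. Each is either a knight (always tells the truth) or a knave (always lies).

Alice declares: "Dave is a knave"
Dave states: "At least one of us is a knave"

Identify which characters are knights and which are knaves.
Alice is a knave.
Dave is a knight.

Verification:
- Alice (knave) says "Dave is a knave" - this is FALSE (a lie) because Dave is a knight.
- Dave (knight) says "At least one of us is a knave" - this is TRUE because Alice is a knave.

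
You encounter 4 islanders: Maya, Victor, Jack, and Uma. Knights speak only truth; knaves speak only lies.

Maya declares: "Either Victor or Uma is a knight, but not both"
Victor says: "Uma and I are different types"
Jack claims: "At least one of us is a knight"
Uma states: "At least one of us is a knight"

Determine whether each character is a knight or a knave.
Maya is a knave.
Victor is a knave.
Jack is a knave.
Uma is a knave.

Verification:
- Maya (knave) says "Either Victor or Uma is a knight, but not both" - this is FALSE (a lie) because Victor is a knave and Uma is a knave.
- Victor (knave) says "Uma and I are different types" - this is FALSE (a lie) because Victor is a knave and Uma is a knave.
- Jack (knave) says "At least one of us is a knight" - this is FALSE (a lie) because no one is a knight.
- Uma (knave) says "At least one of us is a knight" - this is FALSE (a lie) because no one is a knight.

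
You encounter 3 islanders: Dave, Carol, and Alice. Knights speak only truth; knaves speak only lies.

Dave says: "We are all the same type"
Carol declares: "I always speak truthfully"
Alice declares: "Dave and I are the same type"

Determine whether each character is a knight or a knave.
Dave is a knight.
Carol is a knight.
Alice is a knight.

Verification:
- Dave (knight) says "We are all the same type" - this is TRUE because Dave, Carol, and Alice are knights.
- Carol (knight) says "I always speak truthfully" - this is TRUE because Carol is a knight.
- Alice (knight) says "Dave and I are the same type" - this is TRUE because Alice is a knight and Dave is a knight.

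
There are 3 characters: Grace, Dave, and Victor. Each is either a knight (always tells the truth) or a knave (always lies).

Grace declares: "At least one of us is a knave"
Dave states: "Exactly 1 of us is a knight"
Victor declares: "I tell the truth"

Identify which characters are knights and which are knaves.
Grace is a knight.
Dave is a knave.
Victor is a knight.

Verification:
- Grace (knight) says "At least one of us is a knave" - this is TRUE because Dave is a knave.
- Dave (knave) says "Exactly 1 of us is a knight" - this is FALSE (a lie) because there are 2 knights.
- Victor (knight) says "I tell the truth" - this is TRUE because Victor is a knight.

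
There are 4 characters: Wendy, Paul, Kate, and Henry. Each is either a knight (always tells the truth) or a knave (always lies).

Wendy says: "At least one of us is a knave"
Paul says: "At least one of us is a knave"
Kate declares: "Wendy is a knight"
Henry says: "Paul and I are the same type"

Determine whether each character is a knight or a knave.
Wendy is a knight.
Paul is a knight.
Kate is a knight.
Henry is a knave.

Verification:
- Wendy (knight) says "At least one of us is a knave" - this is TRUE because Henry is a knave.
- Paul (knight) says "At least one of us is a knave" - this is TRUE because Henry is a knave.
- Kate (knight) says "Wendy is a knight" - this is TRUE because Wendy is a knight.
- Henry (knave) says "Paul and I are the same type" - this is FALSE (a lie) because Henry is a knave and Paul is a knight.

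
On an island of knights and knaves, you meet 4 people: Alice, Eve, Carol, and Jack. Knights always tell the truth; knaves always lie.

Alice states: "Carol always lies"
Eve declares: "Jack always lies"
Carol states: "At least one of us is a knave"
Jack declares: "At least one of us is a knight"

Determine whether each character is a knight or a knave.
Alice is a knave.
Eve is a knave.
Carol is a knight.
Jack is a knight.

Verification:
- Alice (knave) says "Carol always lies" - this is FALSE (a lie) because Carol is a knight.
- Eve (knave) says "Jack always lies" - this is FALSE (a lie) because Jack is a knight.
- Carol (knight) says "At least one of us is a knave" - this is TRUE because Alice and Eve are knaves.
- Jack (knight) says "At least one of us is a knight" - this is TRUE because Carol and Jack are knights.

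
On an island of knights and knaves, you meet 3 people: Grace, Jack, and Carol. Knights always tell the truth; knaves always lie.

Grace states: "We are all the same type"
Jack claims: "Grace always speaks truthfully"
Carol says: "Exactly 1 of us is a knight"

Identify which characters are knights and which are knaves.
Grace is a knave.
Jack is a knave.
Carol is a knight.

Verification:
- Grace (knave) says "We are all the same type" - this is FALSE (a lie) because Carol is a knight and Grace and Jack are knaves.
- Jack (knave) says "Grace always speaks truthfully" - this is FALSE (a lie) because Grace is a knave.
- Carol (knight) says "Exactly 1 of us is a knight" - this is TRUE because there are 1 knights.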